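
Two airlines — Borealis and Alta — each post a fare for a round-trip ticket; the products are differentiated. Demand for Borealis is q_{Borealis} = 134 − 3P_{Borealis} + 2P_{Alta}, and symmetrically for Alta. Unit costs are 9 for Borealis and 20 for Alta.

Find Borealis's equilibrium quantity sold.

Borealis's profit: π = (P_{Borealis} − 9)(134 − 3P_{Borealis} + 2P_{Alta}).
∂π/∂P_{Borealis} = 161 − 6P_{Borealis} + 2P_{Alta} = 0 ⇒ P_{Borealis} = 161/6 + (1/3)P_{Alta}.
Similarly P_{Alta} = 97/3 + (1/3)P_{Borealis}.
Solving the two reaction functions simultaneously: (1 − (1/3)(1/3))P_{Borealis} = 161/6 + (1/3)·(97/3), so (8/9)P_{Borealis} = 677/18 and P_{Borealis} = 42.3125.
Then P_{Alta} = 97/3 + (1/3)·42.3125 = 46.4375.
q_{Borealis} = 134 − 3·42.3125 + 2·46.4375 = 99.9375.

99.9375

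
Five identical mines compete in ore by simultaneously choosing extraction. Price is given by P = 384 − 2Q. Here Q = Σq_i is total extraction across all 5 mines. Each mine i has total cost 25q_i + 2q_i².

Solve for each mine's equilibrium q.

A representative mine's profit is π_i = q_i(384 − 2Q) − 25q_i − 2q_i², with Q = q_i + Σ_{j≠i} q_j.
First-order condition: 359 − 8q_i − 2Σ_{j≠i} q_j = 0.
In a symmetric equilibrium every mine chooses the same q, so Σ_{j≠i} q_j = 4q. The condition becomes 359 − 16q = 0, giving q = 359/16 = 22.4375.

22.4375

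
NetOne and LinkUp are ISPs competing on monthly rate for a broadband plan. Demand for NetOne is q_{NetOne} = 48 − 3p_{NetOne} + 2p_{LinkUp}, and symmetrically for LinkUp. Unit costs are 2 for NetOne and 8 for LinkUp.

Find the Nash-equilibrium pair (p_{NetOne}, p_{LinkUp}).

14.625, 16.875

NetOne's profit: π = (p_{NetOne} − 2)(48 − 3p_{NetOne} + 2p_{LinkUp}).
∂π/∂p_{NetOne} = 54 − 6p_{NetOne} + 2p_{LinkUp} = 0 ⇒ p_{NetOne} = 9 + (1/3)p_{LinkUp}.
Similarly p_{LinkUp} = 12 + (1/3)p_{NetOne}.
Plugging p_{LinkUp} into NetOne's best response: p_{NetOne} = 9 + (1/3)(12 + (1/3)p_{NetOne}) ⇒ (8/9)p_{NetOne} = 13, so p_{NetOne} = 14.625.
Then p_{LinkUp} = 12 + (1/3)·14.625 = 16.875.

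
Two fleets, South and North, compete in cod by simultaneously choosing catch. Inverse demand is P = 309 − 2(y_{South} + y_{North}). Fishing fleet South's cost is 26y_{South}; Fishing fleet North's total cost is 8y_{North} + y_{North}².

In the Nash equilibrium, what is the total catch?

86.7

Fishing fleet South's profit: π = y_{South}(309 − 2(y_{South} + y_{North})) − 26y_{South}.
∂π/∂y_{South} = 283 − 4y_{South} − 2y_{North} = 0, so y_{South} = 70.75 − 0.5y_{North}.
For North: ∂π/∂y_{North} = 301 − 6y_{North} − 2y_{South} = 0 ⇒ y_{North} = 301/6 − (1/3)y_{South}.
Plugging y_{North} into South's best response: y_{South} = 70.75 − 0.5(301/6 − (1/3)y_{South}) ⇒ (5/6)y_{South} = 137/3, so y_{South} = 54.8.
Then y_{North} = 301/6 − (1/3)·54.8 = 31.9.
Total catch: 54.8 + 31.9 = 86.7.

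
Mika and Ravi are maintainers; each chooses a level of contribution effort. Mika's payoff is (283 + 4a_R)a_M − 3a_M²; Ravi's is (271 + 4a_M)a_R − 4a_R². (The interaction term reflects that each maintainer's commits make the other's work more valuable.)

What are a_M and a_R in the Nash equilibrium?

104.625, 86.1875

Expanding Mika's payoff: 283a_M + 4a_Ra_M − 3a_M².
∂π/∂a_M = 283 + 4a_R − 6a_M = 0, so a_M = 283/6 + (2/3)a_R.
Likewise for Ravi: a_R = 33.875 + 0.5a_M.
Substituting the second reaction function into the first: a_M = 283/6 + (2/3)(33.875 + 0.5a_M), which gives (2/3)a_M = 69.75 ⇒ a_M = 104.625.
Then a_R = 33.875 + 0.5·104.625 = 86.1875.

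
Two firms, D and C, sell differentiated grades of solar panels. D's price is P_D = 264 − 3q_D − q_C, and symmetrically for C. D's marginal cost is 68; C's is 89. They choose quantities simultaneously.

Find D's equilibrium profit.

2453.88

Firm D's profit: π = q_D(264 − 3q_D − q_C) − 68q_D.
∂π/∂q_D = 196 − 6q_D − q_C = 0 ⇒ q_D = 98/3 − (1/6)q_C.
Similarly q_C = 175/6 − (1/6)q_D.
Plugging q_C into D's best response: q_D = 98/3 − (1/6)(175/6 − (1/6)q_D) ⇒ (35/36)q_D = 1001/36, so q_D = 28.6.
Then q_C = 175/6 − (1/6)·28.6 = 24.4.
P_D = 264 − 3·28.6 − 24.4 = 153.8.
Profit = (153.8 − 68)·28.6 = 2453.88.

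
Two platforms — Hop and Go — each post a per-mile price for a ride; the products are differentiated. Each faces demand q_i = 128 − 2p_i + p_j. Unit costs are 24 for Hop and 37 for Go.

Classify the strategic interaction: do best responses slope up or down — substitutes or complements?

strategic complements

Hop's profit: π = (p_{Hop} − 24)(128 − 2p_{Hop} + p_{Go}).
∂π/∂p_{Hop} = 176 − 4p_{Hop} + p_{Go} = 0 ⇒ p_{Hop} = 44 + 0.25p_{Go}.
The best-response slope dp_{Hop}/dp_{Go} = 0.25 > 0: the reaction function is upward-sloping, so the choices are strategic complements.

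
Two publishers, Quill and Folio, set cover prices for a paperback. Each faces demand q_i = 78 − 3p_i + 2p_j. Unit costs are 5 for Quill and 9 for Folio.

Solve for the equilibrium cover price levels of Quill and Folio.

Quill's profit: π = (p_{Quill} − 5)(78 − 3p_{Quill} + 2p_{Folio}).
∂π/∂p_{Quill} = 93 − 6p_{Quill} + 2p_{Folio} = 0 ⇒ p_{Quill} = 15.5 + (1/3)p_{Folio}.
Similarly p_{Folio} = 17.5 + (1/3)p_{Quill}.
Substituting the second reaction function into the first: p_{Quill} = 15.5 + (1/3)(17.5 + (1/3)p_{Quill}), which gives (8/9)p_{Quill} = 64/3 ⇒ p_{Quill} = 24.
Then p_{Folio} = 17.5 + (1/3)·24 = 25.5.

24, 25.5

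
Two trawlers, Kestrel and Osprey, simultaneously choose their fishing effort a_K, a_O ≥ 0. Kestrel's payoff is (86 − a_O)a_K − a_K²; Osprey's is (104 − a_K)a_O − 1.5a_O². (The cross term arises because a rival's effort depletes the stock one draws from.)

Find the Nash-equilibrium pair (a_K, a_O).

Expanding Kestrel's payoff: 86a_K − a_Oa_K − a_K².
∂π/∂a_K = 86 − a_O − 2a_K = 0, so a_K = 43 − 0.5a_O.
Likewise for Osprey: a_O = 104/3 − (1/3)a_K.
Substituting the second reaction function into the first: a_K = 43 − 0.5(104/3 − (1/3)a_K), which gives (5/6)a_K = 77/3 ⇒ a_K = 30.8.
Then a_O = 104/3 − (1/3)·30.8 = 24.4.

30.8, 24.4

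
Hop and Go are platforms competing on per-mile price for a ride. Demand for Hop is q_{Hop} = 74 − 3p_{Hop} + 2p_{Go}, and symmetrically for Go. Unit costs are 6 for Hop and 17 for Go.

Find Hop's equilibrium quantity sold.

57.1875

Hop's profit: π = (p_{Hop} − 6)(74 − 3p_{Hop} + 2p_{Go}).
∂π/∂p_{Hop} = 92 − 6p_{Hop} + 2p_{Go} = 0 ⇒ p_{Hop} = 46/3 + (1/3)p_{Go}.
Similarly p_{Go} = 125/6 + (1/3)p_{Hop}.
Substituting the second reaction function into the first: p_{Hop} = 46/3 + (1/3)(125/6 + (1/3)p_{Hop}), which gives (8/9)p_{Hop} = 401/18 ⇒ p_{Hop} = 25.0625.
Then p_{Go} = 125/6 + (1/3)·25.0625 = 29.1875.
q_{Hop} = 74 − 3·25.0625 + 2·29.1875 = 57.1875.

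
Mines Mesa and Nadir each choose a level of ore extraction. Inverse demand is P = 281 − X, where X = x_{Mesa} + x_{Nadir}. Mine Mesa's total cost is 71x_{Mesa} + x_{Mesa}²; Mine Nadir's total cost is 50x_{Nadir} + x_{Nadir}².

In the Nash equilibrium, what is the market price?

192.8

Mine Mesa's profit: π = x_{Mesa}(281 − (x_{Mesa} + x_{Nadir})) − 71x_{Mesa} − x_{Mesa}².
∂π/∂x_{Mesa} = 210 − 4x_{Mesa} − x_{Nadir} = 0, so x_{Mesa} = 52.5 − 0.25x_{Nadir}.
By the same steps for Nadir: x_{Nadir} = 57.75 − 0.25x_{Mesa}.
Plugging x_{Nadir} into Mesa's best response: x_{Mesa} = 52.5 − 0.25(57.75 − 0.25x_{Mesa}) ⇒ 0.9375x_{Mesa} = 38.0625, so x_{Mesa} = 40.6.
Then x_{Nadir} = 57.75 − 0.25·40.6 = 47.6.
Equilibrium price: P = 281 − 88.2 = 192.8.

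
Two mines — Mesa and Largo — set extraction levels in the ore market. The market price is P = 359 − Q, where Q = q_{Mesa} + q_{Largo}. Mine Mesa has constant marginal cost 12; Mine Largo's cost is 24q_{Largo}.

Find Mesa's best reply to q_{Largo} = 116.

115.5

Mine Mesa's profit: π = q_{Mesa}(359 − (q_{Mesa} + q_{Largo})) − 12q_{Mesa}.
∂π/∂q_{Mesa} = 347 − 2q_{Mesa} − q_{Largo} = 0, so q_{Mesa} = 173.5 − 0.5q_{Largo}.
At q_{Largo} = 116: q_{Mesa} = 173.5 − 0.5·116 = 115.5.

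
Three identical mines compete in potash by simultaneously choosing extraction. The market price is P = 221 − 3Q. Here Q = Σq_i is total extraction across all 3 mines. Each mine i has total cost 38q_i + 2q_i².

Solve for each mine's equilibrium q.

11.4375

A representative mine's profit is π_i = q_i(221 − 3Q) − 38q_i − 2q_i², with Q = q_i + Σ_{j≠i} q_j.
First-order condition: 183 − 10q_i − 3Σ_{j≠i} q_j = 0.
Imposing symmetry (q_j = q for all j) turns Σ_{j≠i} q_j into 2q, so 183 = 16q and q = 11.4375.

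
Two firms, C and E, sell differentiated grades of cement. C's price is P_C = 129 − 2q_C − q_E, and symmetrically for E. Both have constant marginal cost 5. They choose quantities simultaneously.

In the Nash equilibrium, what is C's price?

Firm C's profit: π = q_C(129 − 2q_C − q_E) − 5q_C.
∂π/∂q_C = 124 − 4q_C − q_E = 0 ⇒ q_C = 31 − 0.25q_E.
The game is symmetric, so in equilibrium q_E = q_C: the reaction function gives 1.25q_C = 31, hence q_C = 24.8.
P_C = 129 − 2·24.8 − 24.8 = 54.6.

54.6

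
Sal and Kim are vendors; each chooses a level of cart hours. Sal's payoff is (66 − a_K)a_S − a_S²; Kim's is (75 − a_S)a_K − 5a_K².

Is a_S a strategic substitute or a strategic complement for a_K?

strategic substitutes

Expanding Sal's payoff: 66a_S − a_Ka_S − a_S².
∂π/∂a_S = 66 − a_K − 2a_S = 0, so a_S = 33 − 0.5a_K.
The best-response slope da_S/da_K = −0.5 < 0: the reaction function is downward-sloping, so the choices are strategic substitutes.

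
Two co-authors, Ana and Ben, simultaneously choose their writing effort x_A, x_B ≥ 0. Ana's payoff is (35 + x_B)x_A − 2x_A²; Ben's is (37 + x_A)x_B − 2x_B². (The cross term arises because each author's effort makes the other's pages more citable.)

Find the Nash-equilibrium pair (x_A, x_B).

Expanding Ana's payoff: 35x_A + x_Bx_A − 2x_A².
∂π/∂x_A = 35 + x_B − 4x_A = 0, so x_A = 8.75 + 0.25x_B.
Likewise for Ben: x_B = 9.25 + 0.25x_A.
Solving the two reaction functions simultaneously: (1 − (0.25)(0.25))x_A = 8.75 + 0.25·9.25, so 0.9375x_A = 11.0625 and x_A = 11.8.
Then x_B = 9.25 + 0.25·11.8 = 12.2.

11.8, 12.2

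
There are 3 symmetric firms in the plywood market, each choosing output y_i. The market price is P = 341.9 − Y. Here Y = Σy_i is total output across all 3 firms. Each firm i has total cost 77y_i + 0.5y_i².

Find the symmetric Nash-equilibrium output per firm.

52.98

A representative firm's profit is π_i = y_i(341.9 − Y) − 77y_i − 0.5y_i², with Y = y_i + Σ_{j≠i} y_j.
First-order condition: 264.9 − 3y_i − Σ_{j≠i} y_j = 0.
Imposing symmetry (y_j = y for all j) turns Σ_{j≠i} y_j into 2y, so 264.9 = 5y and y = 52.98.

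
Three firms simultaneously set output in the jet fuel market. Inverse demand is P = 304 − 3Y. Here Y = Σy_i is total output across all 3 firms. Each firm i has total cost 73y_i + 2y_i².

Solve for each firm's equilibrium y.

14.4375

A representative firm's profit is π_i = y_i(304 − 3Y) − 73y_i − 2y_i², with Y = y_i + Σ_{j≠i} y_j.
First-order condition: 231 − 10y_i − 3Σ_{j≠i} y_j = 0.
In a symmetric equilibrium every firm chooses the same y, so Σ_{j≠i} y_j = 2y. The condition becomes 231 − 16y = 0, giving y = 231/16 = 14.4375.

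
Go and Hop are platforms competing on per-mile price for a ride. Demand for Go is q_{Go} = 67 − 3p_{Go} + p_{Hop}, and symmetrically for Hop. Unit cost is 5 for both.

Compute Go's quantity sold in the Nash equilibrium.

Go's profit: π = (p_{Go} − 5)(67 − 3p_{Go} + p_{Hop}).
∂π/∂p_{Go} = 82 − 6p_{Go} + p_{Hop} = 0 ⇒ p_{Go} = 41/3 + (1/6)p_{Hop}.
Setting p_{Go} = p_{Hop} in the reaction function: p_{Go} = 41/3 + (1/6)p_{Go}, so p_{Go} = (41/3) / (5/6) = 16.4.
q_{Go} = 67 − 3·16.4 + 16.4 = 34.2.

34.2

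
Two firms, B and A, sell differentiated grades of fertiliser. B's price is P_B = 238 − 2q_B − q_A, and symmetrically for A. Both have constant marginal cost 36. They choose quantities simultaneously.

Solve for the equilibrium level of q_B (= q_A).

Firm B's profit: π = q_B(238 − 2q_B − q_A) − 36q_B.
∂π/∂q_B = 202 − 4q_B − q_A = 0 ⇒ q_B = 50.5 − 0.25q_A.
Setting q_B = q_A in the reaction function: q_B = 50.5 − 0.25q_B, so q_B = 50.5 / 1.25 = 40.4.

40.4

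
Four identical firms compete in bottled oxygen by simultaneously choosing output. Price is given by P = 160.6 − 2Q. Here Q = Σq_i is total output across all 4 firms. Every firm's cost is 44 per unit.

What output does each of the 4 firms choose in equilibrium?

11.66

A representative firm's profit is π_i = q_i(160.6 − 2Q) − 44q_i, with Q = q_i + Σ_{j≠i} q_j.
First-order condition: 116.6 − 4q_i − 2Σ_{j≠i} q_j = 0.
With identical firms, set every q_j = q: then 116.6 − 4q − 6q = 0, i.e. q = 116.6/10 = 11.66.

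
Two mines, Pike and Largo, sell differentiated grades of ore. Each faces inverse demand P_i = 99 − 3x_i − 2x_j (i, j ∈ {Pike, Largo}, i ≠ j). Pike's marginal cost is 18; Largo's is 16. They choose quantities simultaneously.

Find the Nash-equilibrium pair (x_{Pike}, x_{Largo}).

Mine Pike's profit: π = x_{Pike}(99 − 3x_{Pike} − 2x_{Largo}) − 18x_{Pike}.
∂π/∂x_{Pike} = 81 − 6x_{Pike} − 2x_{Largo} = 0 ⇒ x_{Pike} = 13.5 − (1/3)x_{Largo}.
Similarly x_{Largo} = 83/6 − (1/3)x_{Pike}.
Plugging x_{Largo} into Pike's best response: x_{Pike} = 13.5 − (1/3)(83/6 − (1/3)x_{Pike}) ⇒ (8/9)x_{Pike} = 80/9, so x_{Pike} = 10.
Then x_{Largo} = 83/6 − (1/3)·10 = 10.5.

10, 10.5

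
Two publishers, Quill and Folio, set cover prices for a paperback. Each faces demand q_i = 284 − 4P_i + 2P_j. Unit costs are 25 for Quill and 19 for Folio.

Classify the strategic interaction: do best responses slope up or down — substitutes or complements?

Quill's profit: π = (P_{Quill} − 25)(284 − 4P_{Quill} + 2P_{Folio}).
∂π/∂P_{Quill} = 384 − 8P_{Quill} + 2P_{Folio} = 0 ⇒ P_{Quill} = 48 + 0.25P_{Folio}.
The best-response slope dP_{Quill}/dP_{Folio} = 0.25 > 0: the reaction function is upward-sloping, so the choices are strategic complements.

strategic complements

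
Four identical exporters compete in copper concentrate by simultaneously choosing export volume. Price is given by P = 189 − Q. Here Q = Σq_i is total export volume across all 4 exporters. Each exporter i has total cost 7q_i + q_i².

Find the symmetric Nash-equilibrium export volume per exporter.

26

A representative exporter's profit is π_i = q_i(189 − Q) − 7q_i − q_i², with Q = q_i + Σ_{j≠i} q_j.
First-order condition: 182 − 4q_i − Σ_{j≠i} q_j = 0.
In a symmetric equilibrium every exporter chooses the same q, so Σ_{j≠i} q_j = 3q. The condition becomes 182 − 7q = 0, giving q = 182/7 = 26.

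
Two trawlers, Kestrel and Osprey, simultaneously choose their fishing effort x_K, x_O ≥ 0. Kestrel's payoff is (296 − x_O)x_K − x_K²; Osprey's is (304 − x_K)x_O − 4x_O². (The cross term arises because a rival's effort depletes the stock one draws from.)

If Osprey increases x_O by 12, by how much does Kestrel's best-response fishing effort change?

-6

Expanding Kestrel's payoff: 296x_K − x_Ox_K − x_K².
∂π/∂x_K = 296 − x_O − 2x_K = 0, so x_K = 148 − 0.5x_O.
The reaction-function slope is −0.5, so a 12-unit rise in x_O moves x_K by −0.5 × 12 = −6. Kestrel's best response falls — the actions are strategic substitutes.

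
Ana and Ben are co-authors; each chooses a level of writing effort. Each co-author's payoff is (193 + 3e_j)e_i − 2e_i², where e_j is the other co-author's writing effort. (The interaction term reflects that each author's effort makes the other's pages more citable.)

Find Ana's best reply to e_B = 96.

120.25

Ana's payoff is (193 + 3e_B)e_A − 2e_A².
∂π/∂e_A = 193 + 3e_B − 4e_A = 0, so e_A = 48.25 + 0.75e_B.
At e_B = 96: e_A = 48.25 + 0.75·96 = 120.25.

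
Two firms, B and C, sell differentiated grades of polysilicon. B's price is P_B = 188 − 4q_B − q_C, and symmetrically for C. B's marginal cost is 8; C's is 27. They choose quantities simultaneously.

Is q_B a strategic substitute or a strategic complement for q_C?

Firm B's profit: π = q_B(188 − 4q_B − q_C) − 8q_B.
∂π/∂q_B = 180 − 8q_B − q_C = 0 ⇒ q_B = 22.5 − 0.125q_C.
The best-response slope dq_B/dq_C = −0.125 < 0: the reaction function is downward-sloping, so the choices are strategic substitutes.

strategic substitutes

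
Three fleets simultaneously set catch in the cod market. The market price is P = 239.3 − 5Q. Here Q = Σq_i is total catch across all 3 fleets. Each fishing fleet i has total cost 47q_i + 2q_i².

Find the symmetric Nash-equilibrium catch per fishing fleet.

8.0125

A representative fishing fleet's profit is π_i = q_i(239.3 − 5Q) − 47q_i − 2q_i², with Q = q_i + Σ_{j≠i} q_j.
First-order condition: 192.3 − 14q_i − 5Σ_{j≠i} q_j = 0.
With identical fishing fleets, set every q_j = q: then 192.3 − 14q − 10q = 0, i.e. q = 192.3/24 = 8.0125.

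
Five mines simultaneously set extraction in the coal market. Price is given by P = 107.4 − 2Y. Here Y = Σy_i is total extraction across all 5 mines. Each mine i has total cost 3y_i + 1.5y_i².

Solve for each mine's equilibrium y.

A representative mine's profit is π_i = y_i(107.4 − 2Y) − 3y_i − 1.5y_i², with Y = y_i + Σ_{j≠i} y_j.
First-order condition: 104.4 − 7y_i − 2Σ_{j≠i} y_j = 0.
In a symmetric equilibrium every mine chooses the same y, so Σ_{j≠i} y_j = 4y. The condition becomes 104.4 − 15y = 0, giving y = 104.4/15 = 6.96.

6.96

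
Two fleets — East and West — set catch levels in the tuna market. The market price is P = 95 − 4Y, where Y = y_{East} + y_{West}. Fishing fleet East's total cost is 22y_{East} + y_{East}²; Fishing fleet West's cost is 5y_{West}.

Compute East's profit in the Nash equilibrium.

61.25

Fishing fleet East's profit: π = y_{East}(95 − 4(y_{East} + y_{West})) − 22y_{East} − y_{East}².
∂π/∂y_{East} = 73 − 10y_{East} − 4y_{West} = 0, so y_{East} = 7.3 − 0.4y_{West}.
For West: ∂π/∂y_{West} = 90 − 8y_{West} − 4y_{East} = 0 ⇒ y_{West} = 11.25 − 0.5y_{East}.
Substituting the second reaction function into the first: y_{East} = 7.3 − 0.4(11.25 − 0.5y_{East}), which gives 0.8y_{East} = 2.8 ⇒ y_{East} = 3.5.
Then y_{West} = 11.25 − 0.5·3.5 = 9.5.
Price P = 95 − 4·13 = 43.
East's profit: (43 − 22)·3.5 − (3.5)² = 61.25.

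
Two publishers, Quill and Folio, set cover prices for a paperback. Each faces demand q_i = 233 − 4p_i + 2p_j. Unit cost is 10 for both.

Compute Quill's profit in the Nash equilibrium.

Quill's profit: π = (p_{Quill} − 10)(233 − 4p_{Quill} + 2p_{Folio}).
∂π/∂p_{Quill} = 273 − 8p_{Quill} + 2p_{Folio} = 0 ⇒ p_{Quill} = 34.125 + 0.25p_{Folio}.
Setting p_{Quill} = p_{Folio} in the reaction function: p_{Quill} = 34.125 + 0.25p_{Quill}, so p_{Quill} = 34.125 / 0.75 = 45.5.
q_{Quill} = 233 − 4·45.5 + 2·45.5 = 142.
Profit = (45.5 − 10)·142 = 5041.

5041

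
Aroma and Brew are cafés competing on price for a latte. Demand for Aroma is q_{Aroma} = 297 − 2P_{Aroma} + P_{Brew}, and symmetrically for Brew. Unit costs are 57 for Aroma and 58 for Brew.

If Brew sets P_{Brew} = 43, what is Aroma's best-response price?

Aroma's profit: π = (P_{Aroma} − 57)(297 − 2P_{Aroma} + P_{Brew}).
∂π/∂P_{Aroma} = 411 − 4P_{Aroma} + P_{Brew} = 0 ⇒ P_{Aroma} = 102.75 + 0.25P_{Brew}.
At P_{Brew} = 43: P_{Aroma} = 102.75 + 0.25·43 = 113.5.

113.5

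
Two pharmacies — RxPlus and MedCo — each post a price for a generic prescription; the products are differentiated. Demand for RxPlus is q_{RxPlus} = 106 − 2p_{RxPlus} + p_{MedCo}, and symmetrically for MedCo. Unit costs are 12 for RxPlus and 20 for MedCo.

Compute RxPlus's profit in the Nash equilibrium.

2099.52

RxPlus's profit: π = (p_{RxPlus} − 12)(106 − 2p_{RxPlus} + p_{MedCo}).
∂π/∂p_{RxPlus} = 130 − 4p_{RxPlus} + p_{MedCo} = 0 ⇒ p_{RxPlus} = 32.5 + 0.25p_{MedCo}.
Similarly p_{MedCo} = 36.5 + 0.25p_{RxPlus}.
Substituting the second reaction function into the first: p_{RxPlus} = 32.5 + 0.25(36.5 + 0.25p_{RxPlus}), which gives 0.9375p_{RxPlus} = 41.625 ⇒ p_{RxPlus} = 44.4.
Then p_{MedCo} = 36.5 + 0.25·44.4 = 47.6.
q_{RxPlus} = 106 − 2·44.4 + 47.6 = 64.8.
Profit = (44.4 − 12)·64.8 = 2099.52.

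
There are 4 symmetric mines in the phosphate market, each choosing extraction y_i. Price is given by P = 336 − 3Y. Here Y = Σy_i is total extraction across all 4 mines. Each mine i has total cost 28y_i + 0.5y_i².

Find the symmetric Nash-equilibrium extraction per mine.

A representative mine's profit is π_i = y_i(336 − 3Y) − 28y_i − 0.5y_i², with Y = y_i + Σ_{j≠i} y_j.
First-order condition: 308 − 7y_i − 3Σ_{j≠i} y_j = 0.
In a symmetric equilibrium every mine chooses the same y, so Σ_{j≠i} y_j = 3y. The condition becomes 308 − 16y = 0, giving y = 308/16 = 19.25.

19.25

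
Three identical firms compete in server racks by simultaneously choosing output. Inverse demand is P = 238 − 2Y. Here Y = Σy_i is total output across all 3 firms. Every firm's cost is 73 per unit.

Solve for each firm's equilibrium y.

A representative firm's profit is π_i = y_i(238 − 2Y) − 73y_i, with Y = y_i + Σ_{j≠i} y_j.
First-order condition: 165 − 4y_i − 2Σ_{j≠i} y_j = 0.
In a symmetric equilibrium every firm chooses the same y, so Σ_{j≠i} y_j = 2y. The condition becomes 165 − 8y = 0, giving y = 165/8 = 20.625.

20.625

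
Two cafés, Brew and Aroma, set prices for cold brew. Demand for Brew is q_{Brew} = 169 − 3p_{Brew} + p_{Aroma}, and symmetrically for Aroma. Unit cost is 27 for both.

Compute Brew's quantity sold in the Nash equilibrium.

69

Brew's profit: π = (p_{Brew} − 27)(169 − 3p_{Brew} + p_{Aroma}).
∂π/∂p_{Brew} = 250 − 6p_{Brew} + p_{Aroma} = 0 ⇒ p_{Brew} = 125/3 + (1/6)p_{Aroma}.
Setting p_{Brew} = p_{Aroma} in the reaction function: p_{Brew} = 125/3 + (1/6)p_{Brew}, so p_{Brew} = (125/3) / (5/6) = 50.
q_{Brew} = 169 − 3·50 + 50 = 69.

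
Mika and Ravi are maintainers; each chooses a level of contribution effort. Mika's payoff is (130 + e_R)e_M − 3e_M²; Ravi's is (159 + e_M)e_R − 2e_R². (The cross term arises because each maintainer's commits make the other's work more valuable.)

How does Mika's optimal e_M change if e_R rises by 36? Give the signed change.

6

Expanding Mika's payoff: 130e_M + e_Re_M − 3e_M².
∂π/∂e_M = 130 + e_R − 6e_M = 0, so e_M = 65/3 + (1/6)e_R.
The reaction-function slope is 1/6, so a 36-unit rise in e_R moves e_M by 1/6 × 36 = 6. Mika's best response rises — the actions are strategic complements.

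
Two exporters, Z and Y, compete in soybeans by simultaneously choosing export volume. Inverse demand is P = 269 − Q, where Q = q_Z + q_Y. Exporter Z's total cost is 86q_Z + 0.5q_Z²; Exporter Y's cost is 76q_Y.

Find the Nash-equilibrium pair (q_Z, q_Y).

Exporter Z's profit: π = q_Z(269 − (q_Z + q_Y)) − 86q_Z − 0.5q_Z².
∂π/∂q_Z = 183 − 3q_Z − q_Y = 0, so q_Z = 61 − (1/3)q_Y.
For Y: ∂π/∂q_Y = 193 − 2q_Y − q_Z = 0 ⇒ q_Y = 96.5 − 0.5q_Z.
Plugging q_Y into Z's best response: q_Z = 61 − (1/3)(96.5 − 0.5q_Z) ⇒ (5/6)q_Z = 173/6, so q_Z = 34.6.
Then q_Y = 96.5 − 0.5·34.6 = 79.2.

34.6, 79.2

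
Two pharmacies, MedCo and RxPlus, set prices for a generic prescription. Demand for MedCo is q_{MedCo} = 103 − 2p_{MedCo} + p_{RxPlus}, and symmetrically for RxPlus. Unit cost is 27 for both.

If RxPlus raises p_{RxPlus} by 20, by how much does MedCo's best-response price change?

5

MedCo's profit: π = (p_{MedCo} − 27)(103 − 2p_{MedCo} + p_{RxPlus}).
∂π/∂p_{MedCo} = 157 − 4p_{MedCo} + p_{RxPlus} = 0 ⇒ p_{MedCo} = 39.25 + 0.25p_{RxPlus}.
The reaction-function slope is 0.25, so a 20-unit rise in p_{RxPlus} moves p_{MedCo} by 0.25 × 20 = 5. MedCo's best response rises — the actions are strategic complements.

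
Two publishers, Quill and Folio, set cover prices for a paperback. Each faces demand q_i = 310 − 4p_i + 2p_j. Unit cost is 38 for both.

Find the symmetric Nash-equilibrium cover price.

77

Quill's profit: π = (p_{Quill} − 38)(310 − 4p_{Quill} + 2p_{Folio}).
∂π/∂p_{Quill} = 462 − 8p_{Quill} + 2p_{Folio} = 0 ⇒ p_{Quill} = 57.75 + 0.25p_{Folio}.
Setting p_{Quill} = p_{Folio} in the reaction function: p_{Quill} = 57.75 + 0.25p_{Quill}, so p_{Quill} = 57.75 / 0.75 = 77.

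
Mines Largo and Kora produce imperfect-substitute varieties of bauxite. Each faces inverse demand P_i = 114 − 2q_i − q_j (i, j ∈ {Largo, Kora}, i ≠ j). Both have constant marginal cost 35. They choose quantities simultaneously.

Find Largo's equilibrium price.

Mine Largo's profit: π = q_{Largo}(114 − 2q_{Largo} − q_{Kora}) − 35q_{Largo}.
∂π/∂q_{Largo} = 79 − 4q_{Largo} − q_{Kora} = 0 ⇒ q_{Largo} = 19.75 − 0.25q_{Kora}.
Setting q_{Largo} = q_{Kora} in the reaction function: q_{Largo} = 19.75 − 0.25q_{Largo}, so q_{Largo} = 19.75 / 1.25 = 15.8.
P_{Largo} = 114 − 2·15.8 − 15.8 = 66.6.

66.6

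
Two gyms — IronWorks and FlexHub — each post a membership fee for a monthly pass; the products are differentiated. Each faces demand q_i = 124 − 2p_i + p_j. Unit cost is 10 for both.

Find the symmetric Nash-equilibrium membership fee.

IronWorks's profit: π = (p_{IronWorks} − 10)(124 − 2p_{IronWorks} + p_{FlexHub}).
∂π/∂p_{IronWorks} = 144 − 4p_{IronWorks} + p_{FlexHub} = 0 ⇒ p_{IronWorks} = 36 + 0.25p_{FlexHub}.
Setting p_{IronWorks} = p_{FlexHub} in the reaction function: p_{IronWorks} = 36 + 0.25p_{IronWorks}, so p_{IronWorks} = 36 / 0.75 = 48.

48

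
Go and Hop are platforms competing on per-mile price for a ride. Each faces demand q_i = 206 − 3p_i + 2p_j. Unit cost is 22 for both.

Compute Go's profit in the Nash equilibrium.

Go's profit: π = (p_{Go} − 22)(206 − 3p_{Go} + 2p_{Hop}).
∂π/∂p_{Go} = 272 − 6p_{Go} + 2p_{Hop} = 0 ⇒ p_{Go} = 136/3 + (1/3)p_{Hop}.
Setting p_{Go} = p_{Hop} in the reaction function: p_{Go} = 136/3 + (1/3)p_{Go}, so p_{Go} = (136/3) / (2/3) = 68.
q_{Go} = 206 − 3·68 + 2·68 = 138.
Profit = (68 − 22)·138 = 6348.

6348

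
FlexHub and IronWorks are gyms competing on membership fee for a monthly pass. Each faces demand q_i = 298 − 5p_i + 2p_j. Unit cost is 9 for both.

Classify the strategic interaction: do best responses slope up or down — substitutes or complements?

strategic complements

FlexHub's profit: π = (p_{FlexHub} − 9)(298 − 5p_{FlexHub} + 2p_{IronWorks}).
∂π/∂p_{FlexHub} = 343 − 10p_{FlexHub} + 2p_{IronWorks} = 0 ⇒ p_{FlexHub} = 34.3 + 0.2p_{IronWorks}.
The best-response slope dp_{FlexHub}/dp_{IronWorks} = 0.2 > 0: the reaction function is upward-sloping, so the choices are strategic complements.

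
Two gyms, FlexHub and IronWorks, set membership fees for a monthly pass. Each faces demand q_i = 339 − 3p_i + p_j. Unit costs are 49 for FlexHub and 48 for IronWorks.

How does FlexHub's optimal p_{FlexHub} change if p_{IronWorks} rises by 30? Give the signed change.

FlexHub's profit: π = (p_{FlexHub} − 49)(339 − 3p_{FlexHub} + p_{IronWorks}).
∂π/∂p_{FlexHub} = 486 − 6p_{FlexHub} + p_{IronWorks} = 0 ⇒ p_{FlexHub} = 81 + (1/6)p_{IronWorks}.
The reaction-function slope is 1/6, so a 30-unit rise in p_{IronWorks} moves p_{FlexHub} by 1/6 × 30 = 5. FlexHub's best response rises — the actions are strategic complements.

5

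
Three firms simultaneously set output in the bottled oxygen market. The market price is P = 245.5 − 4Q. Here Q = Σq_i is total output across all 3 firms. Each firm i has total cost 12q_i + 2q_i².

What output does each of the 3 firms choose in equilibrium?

A representative firm's profit is π_i = q_i(245.5 − 4Q) − 12q_i − 2q_i², with Q = q_i + Σ_{j≠i} q_j.
First-order condition: 233.5 − 12q_i − 4Σ_{j≠i} q_j = 0.
In a symmetric equilibrium every firm chooses the same q, so Σ_{j≠i} q_j = 2q. The condition becomes 233.5 − 20q = 0, giving q = 233.5/20 = 11.675.

11.675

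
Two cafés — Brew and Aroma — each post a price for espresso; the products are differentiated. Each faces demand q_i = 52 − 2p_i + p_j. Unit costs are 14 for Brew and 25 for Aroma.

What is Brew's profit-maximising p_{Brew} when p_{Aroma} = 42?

30.5

Brew's profit: π = (p_{Brew} − 14)(52 − 2p_{Brew} + p_{Aroma}).
∂π/∂p_{Brew} = 80 − 4p_{Brew} + p_{Aroma} = 0 ⇒ p_{Brew} = 20 + 0.25p_{Aroma}.
At p_{Aroma} = 42: p_{Brew} = 20 + 0.25·42 = 30.5.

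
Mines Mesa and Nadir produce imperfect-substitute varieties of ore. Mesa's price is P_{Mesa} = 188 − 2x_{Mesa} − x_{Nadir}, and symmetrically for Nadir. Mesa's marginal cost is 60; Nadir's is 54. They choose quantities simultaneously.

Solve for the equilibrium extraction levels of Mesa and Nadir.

25.2, 27.2

Mine Mesa's profit: π = x_{Mesa}(188 − 2x_{Mesa} − x_{Nadir}) − 60x_{Mesa}.
∂π/∂x_{Mesa} = 128 − 4x_{Mesa} − x_{Nadir} = 0 ⇒ x_{Mesa} = 32 − 0.25x_{Nadir}.
Similarly x_{Nadir} = 33.5 − 0.25x_{Mesa}.
Solving the two reaction functions simultaneously: (1 − (−0.25)(−0.25))x_{Mesa} = 32 − 0.25·33.5, so 0.9375x_{Mesa} = 23.625 and x_{Mesa} = 25.2.
Then x_{Nadir} = 33.5 − 0.25·25.2 = 27.2.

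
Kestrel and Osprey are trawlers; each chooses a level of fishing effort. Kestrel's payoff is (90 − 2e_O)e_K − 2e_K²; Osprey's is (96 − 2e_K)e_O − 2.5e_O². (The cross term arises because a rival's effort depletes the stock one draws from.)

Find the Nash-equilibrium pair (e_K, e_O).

Expanding Kestrel's payoff: 90e_K − 2e_Oe_K − 2e_K².
∂π/∂e_K = 90 − 2e_O − 4e_K = 0, so e_K = 22.5 − 0.5e_O.
Likewise for Osprey: e_O = 19.2 − 0.4e_K.
Plugging e_O into Kestrel's best response: e_K = 22.5 − 0.5(19.2 − 0.4e_K) ⇒ 0.8e_K = 12.9, so e_K = 16.125.
Then e_O = 19.2 − 0.4·16.125 = 12.75.

16.125, 12.75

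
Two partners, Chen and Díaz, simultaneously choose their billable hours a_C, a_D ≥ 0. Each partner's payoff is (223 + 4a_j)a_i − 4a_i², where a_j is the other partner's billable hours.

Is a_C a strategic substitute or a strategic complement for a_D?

strategic complements

Chen's payoff is (223 + 4a_D)a_C − 4a_C².
∂π/∂a_C = 223 + 4a_D − 8a_C = 0, so a_C = 27.875 + 0.5a_D.
The best-response slope da_C/da_D = 0.5 > 0: the reaction function is upward-sloping, so the choices are strategic complements.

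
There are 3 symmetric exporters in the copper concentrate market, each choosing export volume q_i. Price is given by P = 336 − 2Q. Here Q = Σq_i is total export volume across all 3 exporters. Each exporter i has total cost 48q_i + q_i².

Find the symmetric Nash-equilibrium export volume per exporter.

A representative exporter's profit is π_i = q_i(336 − 2Q) − 48q_i − q_i², with Q = q_i + Σ_{j≠i} q_j.
First-order condition: 288 − 6q_i − 2Σ_{j≠i} q_j = 0.
In a symmetric equilibrium every exporter chooses the same q, so Σ_{j≠i} q_j = 2q. The condition becomes 288 − 10q = 0, giving q = 288/10 = 28.8.

28.8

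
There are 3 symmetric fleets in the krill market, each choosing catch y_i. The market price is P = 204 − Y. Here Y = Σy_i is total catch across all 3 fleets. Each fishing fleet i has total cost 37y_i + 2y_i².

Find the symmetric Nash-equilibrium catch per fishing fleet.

A representative fishing fleet's profit is π_i = y_i(204 − Y) − 37y_i − 2y_i², with Y = y_i + Σ_{j≠i} y_j.
First-order condition: 167 − 6y_i − Σ_{j≠i} y_j = 0.
With identical fishing fleets, set every y_j = y: then 167 − 6y − 2y = 0, i.e. y = 167/8 = 20.875.

20.875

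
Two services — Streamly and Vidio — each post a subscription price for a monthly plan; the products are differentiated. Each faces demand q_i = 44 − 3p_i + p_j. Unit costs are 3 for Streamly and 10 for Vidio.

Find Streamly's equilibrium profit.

201.72

Streamly's profit: π = (p_{Streamly} − 3)(44 − 3p_{Streamly} + p_{Vidio}).
∂π/∂p_{Streamly} = 53 − 6p_{Streamly} + p_{Vidio} = 0 ⇒ p_{Streamly} = 53/6 + (1/6)p_{Vidio}.
Similarly p_{Vidio} = 37/3 + (1/6)p_{Streamly}.
Solving the two reaction functions simultaneously: (1 − (1/6)(1/6))p_{Streamly} = 53/6 + (1/6)·(37/3), so (35/36)p_{Streamly} = 98/9 and p_{Streamly} = 11.2.
Then p_{Vidio} = 37/3 + (1/6)·11.2 = 14.2.
q_{Streamly} = 44 − 3·11.2 + 14.2 = 24.6.
Profit = (11.2 − 3)·24.6 = 201.72.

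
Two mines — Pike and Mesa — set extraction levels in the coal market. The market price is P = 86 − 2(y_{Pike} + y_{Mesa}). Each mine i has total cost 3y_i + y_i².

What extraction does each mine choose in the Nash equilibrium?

10.375

Mine Pike's profit: π = y_{Pike}(86 − 2(y_{Pike} + y_{Mesa})) − 3y_{Pike} − y_{Pike}².
∂π/∂y_{Pike} = 83 − 6y_{Pike} − 2y_{Mesa} = 0, so y_{Pike} = 83/6 − (1/3)y_{Mesa}.
By symmetry y_{Mesa} = y_{Pike}; substituting into the reaction function, (4/3)y_{Pike} = 83/6 and y_{Pike} = 10.375.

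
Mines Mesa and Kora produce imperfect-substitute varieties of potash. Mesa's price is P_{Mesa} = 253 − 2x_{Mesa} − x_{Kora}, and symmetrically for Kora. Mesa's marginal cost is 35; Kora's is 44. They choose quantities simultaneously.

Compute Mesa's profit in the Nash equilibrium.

3907.28

Mine Mesa's profit: π = x_{Mesa}(253 − 2x_{Mesa} − x_{Kora}) − 35x_{Mesa}.
∂π/∂x_{Mesa} = 218 − 4x_{Mesa} − x_{Kora} = 0 ⇒ x_{Mesa} = 54.5 − 0.25x_{Kora}.
Similarly x_{Kora} = 52.25 − 0.25x_{Mesa}.
Substituting the second reaction function into the first: x_{Mesa} = 54.5 − 0.25(52.25 − 0.25x_{Mesa}), which gives 0.9375x_{Mesa} = 41.4375 ⇒ x_{Mesa} = 44.2.
Then x_{Kora} = 52.25 − 0.25·44.2 = 41.2.
P_{Mesa} = 253 − 2·44.2 − 41.2 = 123.4.
Profit = (123.4 − 35)·44.2 = 3907.28.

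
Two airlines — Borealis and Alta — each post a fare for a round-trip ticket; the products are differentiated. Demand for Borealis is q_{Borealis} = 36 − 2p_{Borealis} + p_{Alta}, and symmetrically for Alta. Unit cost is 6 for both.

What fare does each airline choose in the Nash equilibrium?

16

Borealis's profit: π = (p_{Borealis} − 6)(36 − 2p_{Borealis} + p_{Alta}).
∂π/∂p_{Borealis} = 48 − 4p_{Borealis} + p_{Alta} = 0 ⇒ p_{Borealis} = 12 + 0.25p_{Alta}.
Setting p_{Borealis} = p_{Alta} in the reaction function: p_{Borealis} = 12 + 0.25p_{Borealis}, so p_{Borealis} = 12 / 0.75 = 16.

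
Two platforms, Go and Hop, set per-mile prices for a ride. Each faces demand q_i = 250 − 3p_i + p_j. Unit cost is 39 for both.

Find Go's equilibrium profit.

Go's profit: π = (p_{Go} − 39)(250 − 3p_{Go} + p_{Hop}).
∂π/∂p_{Go} = 367 − 6p_{Go} + p_{Hop} = 0 ⇒ p_{Go} = 367/6 + (1/6)p_{Hop}.
Setting p_{Go} = p_{Hop} in the reaction function: p_{Go} = 367/6 + (1/6)p_{Go}, so p_{Go} = (367/6) / (5/6) = 73.4.
q_{Go} = 250 − 3·73.4 + 73.4 = 103.2.
Profit = (73.4 − 39)·103.2 = 3550.08.

3550.08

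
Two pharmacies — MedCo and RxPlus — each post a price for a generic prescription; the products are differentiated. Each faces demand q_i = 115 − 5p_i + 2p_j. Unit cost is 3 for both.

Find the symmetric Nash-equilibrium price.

MedCo's profit: π = (p_{MedCo} − 3)(115 − 5p_{MedCo} + 2p_{RxPlus}).
∂π/∂p_{MedCo} = 130 − 10p_{MedCo} + 2p_{RxPlus} = 0 ⇒ p_{MedCo} = 13 + 0.2p_{RxPlus}.
The game is symmetric, so in equilibrium p_{RxPlus} = p_{MedCo}: the reaction function gives 0.8p_{MedCo} = 13, hence p_{MedCo} = 16.25.

16.25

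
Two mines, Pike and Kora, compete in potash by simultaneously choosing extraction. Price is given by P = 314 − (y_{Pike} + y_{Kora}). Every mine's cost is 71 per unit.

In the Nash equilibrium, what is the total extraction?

162

Mine Pike's profit: π = y_{Pike}(314 − (y_{Pike} + y_{Kora})) − 71y_{Pike}.
∂π/∂y_{Pike} = 243 − 2y_{Pike} − y_{Kora} = 0, so y_{Pike} = 121.5 − 0.5y_{Kora}.
By symmetry y_{Kora} = y_{Pike}; substituting into the reaction function, 1.5y_{Pike} = 121.5 and y_{Pike} = 81.
Total extraction: 81 + 81 = 162.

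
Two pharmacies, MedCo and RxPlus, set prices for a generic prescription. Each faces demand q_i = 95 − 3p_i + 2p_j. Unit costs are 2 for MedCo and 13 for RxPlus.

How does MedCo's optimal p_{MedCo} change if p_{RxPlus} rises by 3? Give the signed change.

1

MedCo's profit: π = (p_{MedCo} − 2)(95 − 3p_{MedCo} + 2p_{RxPlus}).
∂π/∂p_{MedCo} = 101 − 6p_{MedCo} + 2p_{RxPlus} = 0 ⇒ p_{MedCo} = 101/6 + (1/3)p_{RxPlus}.
The reaction-function slope is 1/3, so a 3-unit rise in p_{RxPlus} moves p_{MedCo} by 1/3 × 3 = 1. MedCo's best response rises — the actions are strategic complements.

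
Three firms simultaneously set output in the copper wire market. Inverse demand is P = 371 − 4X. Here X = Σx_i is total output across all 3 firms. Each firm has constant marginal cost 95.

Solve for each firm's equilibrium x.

17.25

A representative firm's profit is π_i = x_i(371 − 4X) − 95x_i, with X = x_i + Σ_{j≠i} x_j.
First-order condition: 276 − 8x_i − 4Σ_{j≠i} x_j = 0.
With identical firms, set every x_j = x: then 276 − 8x − 8x = 0, i.e. x = 276/16 = 17.25.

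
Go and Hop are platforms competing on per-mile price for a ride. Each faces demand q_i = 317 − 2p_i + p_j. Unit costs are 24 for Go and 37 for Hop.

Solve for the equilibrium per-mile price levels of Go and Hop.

Go's profit: π = (p_{Go} − 24)(317 − 2p_{Go} + p_{Hop}).
∂π/∂p_{Go} = 365 − 4p_{Go} + p_{Hop} = 0 ⇒ p_{Go} = 91.25 + 0.25p_{Hop}.
Similarly p_{Hop} = 97.75 + 0.25p_{Go}.
Substituting the second reaction function into the first: p_{Go} = 91.25 + 0.25(97.75 + 0.25p_{Go}), which gives 0.9375p_{Go} = 115.6875 ⇒ p_{Go} = 123.4.
Then p_{Hop} = 97.75 + 0.25·123.4 = 128.6.

123.4, 128.6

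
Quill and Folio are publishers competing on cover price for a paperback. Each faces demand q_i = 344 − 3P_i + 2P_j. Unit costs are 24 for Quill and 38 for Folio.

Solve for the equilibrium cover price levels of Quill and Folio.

Quill's profit: π = (P_{Quill} − 24)(344 − 3P_{Quill} + 2P_{Folio}).
∂π/∂P_{Quill} = 416 − 6P_{Quill} + 2P_{Folio} = 0 ⇒ P_{Quill} = 208/3 + (1/3)P_{Folio}.
Similarly P_{Folio} = 229/3 + (1/3)P_{Quill}.
Substituting the second reaction function into the first: P_{Quill} = 208/3 + (1/3)(229/3 + (1/3)P_{Quill}), which gives (8/9)P_{Quill} = 853/9 ⇒ P_{Quill} = 106.625.
Then P_{Folio} = 229/3 + (1/3)·106.625 = 111.875.

106.625, 111.875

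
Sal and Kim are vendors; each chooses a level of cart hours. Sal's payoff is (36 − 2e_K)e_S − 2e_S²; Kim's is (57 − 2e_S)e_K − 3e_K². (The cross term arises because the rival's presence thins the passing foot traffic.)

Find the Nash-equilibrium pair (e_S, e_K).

5.1, 7.8

Expanding Sal's payoff: 36e_S − 2e_Ke_S − 2e_S².
∂π/∂e_S = 36 − 2e_K − 4e_S = 0, so e_S = 9 − 0.5e_K.
Likewise for Kim: e_K = 9.5 − (1/3)e_S.
Plugging e_K into Sal's best response: e_S = 9 − 0.5(9.5 − (1/3)e_S) ⇒ (5/6)e_S = 4.25, so e_S = 5.1.
Then e_K = 9.5 − (1/3)·5.1 = 7.8.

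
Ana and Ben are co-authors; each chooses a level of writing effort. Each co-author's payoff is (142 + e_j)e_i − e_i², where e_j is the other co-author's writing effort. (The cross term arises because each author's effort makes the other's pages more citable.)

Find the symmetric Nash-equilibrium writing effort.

142

Ana's payoff is (142 + e_B)e_A − e_A².
∂π/∂e_A = 142 + e_B − 2e_A = 0, so e_A = 71 + 0.5e_B.
Setting e_A = e_B in the reaction function: e_A = 71 + 0.5e_A, so e_A = 71 / 0.5 = 142.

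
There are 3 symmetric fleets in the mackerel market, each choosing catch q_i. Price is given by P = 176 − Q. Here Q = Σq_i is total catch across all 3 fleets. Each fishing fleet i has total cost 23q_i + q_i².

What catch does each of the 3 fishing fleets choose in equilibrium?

A representative fishing fleet's profit is π_i = q_i(176 − Q) − 23q_i − q_i², with Q = q_i + Σ_{j≠i} q_j.
First-order condition: 153 − 4q_i − Σ_{j≠i} q_j = 0.
Imposing symmetry (q_j = q for all j) turns Σ_{j≠i} q_j into 2q, so 153 = 6q and q = 25.5.

25.5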